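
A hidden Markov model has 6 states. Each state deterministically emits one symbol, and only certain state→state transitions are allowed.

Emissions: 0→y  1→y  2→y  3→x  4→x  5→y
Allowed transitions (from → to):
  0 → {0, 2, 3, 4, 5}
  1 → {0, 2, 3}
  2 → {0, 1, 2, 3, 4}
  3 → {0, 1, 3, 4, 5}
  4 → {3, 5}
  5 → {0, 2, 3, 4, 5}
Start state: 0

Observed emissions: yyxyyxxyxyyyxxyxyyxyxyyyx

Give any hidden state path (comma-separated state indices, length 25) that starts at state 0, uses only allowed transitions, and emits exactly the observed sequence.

0,2,4,5,2,4,3,5,3,0,0,5,4,3,5,3,1,0,3,1,3,0,5,0,4

  [0] y  {0,1,2,5}  => 0  start
  [1] y  {0,1,2,5}  => 2  0->2 ok
  [2] x  {3,4}  => 4  2->4 ok
  [3] y  {0,1,2,5}  => 5  4->5 ok
  [4] y  {0,1,2,5}  => 2  5->2 ok
  [5] x  {3,4}  => 4  2->4 ok
  [6] x  {3,4}  => 3  4->3 ok
  [7] y  {0,1,2,5}  => 5  3->5 ok
  [8] x  {3,4}  => 3  5->3 ok
  [9] y  {0,1,2,5}  => 0  3->0 ok
  [10] y  {0,1,2,5}  => 0  0->0 ok
  [11] y  {0,1,2,5}  => 5  0->5 ok
  [12] x  {3,4}  => 4  5->4 ok
  [13] x  {3,4}  => 3  4->3 ok
  [14] y  {0,1,2,5}  => 5  3->5 ok
  [15] x  {3,4}  => 3  5->3 ok
  [16] y  {0,1,2,5}  => 1  3->1 ok
  [17] y  {0,1,2,5}  => 0  1->0 ok
  [18] x  {3,4}  => 3  0->3 ok
  [19] y  {0,1,2,5}  => 1  3->1 ok
  [20] x  {3,4}  => 3  1->3 ok
  [21] y  {0,1,2,5}  => 0  3->0 ok
  [22] y  {0,1,2,5}  => 5  0->5 ok
  [23] y  {0,1,2,5}  => 0  5->0 ok
  [24] x  {3,4}  => 4  0->4 ok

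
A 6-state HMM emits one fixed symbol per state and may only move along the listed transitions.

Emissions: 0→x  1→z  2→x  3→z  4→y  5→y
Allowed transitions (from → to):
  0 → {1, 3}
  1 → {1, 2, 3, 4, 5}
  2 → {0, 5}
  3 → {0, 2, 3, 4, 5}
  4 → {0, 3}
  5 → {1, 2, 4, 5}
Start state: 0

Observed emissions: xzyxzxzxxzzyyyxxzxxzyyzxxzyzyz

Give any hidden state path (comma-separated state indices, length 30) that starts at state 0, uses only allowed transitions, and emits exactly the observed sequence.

  t0 'x' -> {0,2}, take 0 (start)
  t1 'z' -> {1,3}, take 1 (0->1 ok)
  t2 'y' -> {4,5}, take 4 (1->4 ok)
  t3 'x' -> {0,2}, take 0 (4->0 ok)
  t4 'z' -> {1,3}, take 3 (0->3 ok)
  t5 'x' -> {0,2}, take 0 (3->0 ok)
  t6 'z' -> {1,3}, take 1 (0->1 ok)
  t7 'x' -> {0,2}, take 2 (1->2 ok)
  t8 'x' -> {0,2}, take 0 (2->0 ok)
  t9 'z' -> {1,3}, take 1 (0->1 ok)
  t10 'z' -> {1,3}, take 3 (1->3 ok)
  t11 'y' -> {4,5}, take 5 (3->5 ok)
  t12 'y' -> {4,5}, take 5 (5->5 ok)
  t13 'y' -> {4,5}, take 5 (5->5 ok)
  t14 'x' -> {0,2}, take 2 (5->2 ok)
  t15 'x' -> {0,2}, take 0 (2->0 ok)
  t16 'z' -> {1,3}, take 1 (0->1 ok)
  t17 'x' -> {0,2}, take 2 (1->2 ok)
  t18 'x' -> {0,2}, take 0 (2->0 ok)
  t19 'z' -> {1,3}, take 3 (0->3 ok)
  t20 'y' -> {4,5}, take 5 (3->5 ok)
  t21 'y' -> {4,5}, take 4 (5->4 ok)
  t22 'z' -> {1,3}, take 3 (4->3 ok)
  t23 'x' -> {0,2}, take 2 (3->2 ok)
  t24 'x' -> {0,2}, take 0 (2->0 ok)
  t25 'z' -> {1,3}, take 3 (0->3 ok)
  t26 'y' -> {4,5}, take 4 (3->4 ok)
  t27 'z' -> {1,3}, take 3 (4->3 ok)
  t28 'y' -> {4,5}, take 5 (3->5 ok)
  t29 'z' -> {1,3}, take 1 (5->1 ok)

0,1,4,0,3,0,1,2,0,1,3,5,5,5,2,0,1,2,0,3,5,4,3,2,0,3,4,3,5,1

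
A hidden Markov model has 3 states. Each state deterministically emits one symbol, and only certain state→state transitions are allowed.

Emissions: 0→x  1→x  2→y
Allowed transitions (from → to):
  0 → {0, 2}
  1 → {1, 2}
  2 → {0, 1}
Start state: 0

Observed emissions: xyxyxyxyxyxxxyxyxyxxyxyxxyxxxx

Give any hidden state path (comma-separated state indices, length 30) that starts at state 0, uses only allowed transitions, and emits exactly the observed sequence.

0,2,0,2,1,2,0,2,0,2,1,1,1,2,0,2,0,2,0,0,2,1,2,1,1,2,1,1,1,1

  t0 'x' -> {0,1}, take 0 (start)
  t1 'y' -> {2}, take 2 (0->2 ok)
  t2 'x' -> {0,1}, take 0 (2->0 ok)
  t3 'y' -> {2}, take 2 (0->2 ok)
  t4 'x' -> {0,1}, take 1 (2->1 ok)
  t5 'y' -> {2}, take 2 (1->2 ok)
  t6 'x' -> {0,1}, take 0 (2->0 ok)
  t7 'y' -> {2}, take 2 (0->2 ok)
  t8 'x' -> {0,1}, take 0 (2->0 ok)
  t9 'y' -> {2}, take 2 (0->2 ok)
  t10 'x' -> {0,1}, take 1 (2->1 ok)
  t11 'x' -> {0,1}, take 1 (1->1 ok)
  t12 'x' -> {0,1}, take 1 (1->1 ok)
  t13 'y' -> {2}, take 2 (1->2 ok)
  t14 'x' -> {0,1}, take 0 (2->0 ok)
  t15 'y' -> {2}, take 2 (0->2 ok)
  t16 'x' -> {0,1}, take 0 (2->0 ok)
  t17 'y' -> {2}, take 2 (0->2 ok)
  t18 'x' -> {0,1}, take 0 (2->0 ok)
  t19 'x' -> {0,1}, take 0 (0->0 ok)
  t20 'y' -> {2}, take 2 (0->2 ok)
  t21 'x' -> {0,1}, take 1 (2->1 ok)
  t22 'y' -> {2}, take 2 (1->2 ok)
  t23 'x' -> {0,1}, take 1 (2->1 ok)
  t24 'x' -> {0,1}, take 1 (1->1 ok)
  t25 'y' -> {2}, take 2 (1->2 ok)
  t26 'x' -> {0,1}, take 1 (2->1 ok)
  t27 'x' -> {0,1}, take 1 (1->1 ok)
  t28 'x' -> {0,1}, take 1 (1->1 ok)
  t29 'x' -> {0,1}, take 1 (1->1 ok)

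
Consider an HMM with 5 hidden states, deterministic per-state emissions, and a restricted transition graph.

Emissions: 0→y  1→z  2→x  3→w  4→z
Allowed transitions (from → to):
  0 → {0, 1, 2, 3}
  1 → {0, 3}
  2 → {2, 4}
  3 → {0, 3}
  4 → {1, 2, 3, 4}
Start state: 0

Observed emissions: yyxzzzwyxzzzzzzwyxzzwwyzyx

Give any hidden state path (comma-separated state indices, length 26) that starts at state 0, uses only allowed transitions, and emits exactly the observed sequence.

0,0,2,4,4,1,3,0,2,4,4,4,4,4,4,3,0,2,4,4,3,3,0,1,0,2

  pos 0: y in {0}, choose 0; start
  pos 1: y in {0}, choose 0; 0->0 ok
  pos 2: x in {2}, choose 2; 0->2 ok
  pos 3: z in {1,4}, choose 4; 2->4 ok
  pos 4: z in {1,4}, choose 4; 4->4 ok
  pos 5: z in {1,4}, choose 1; 4->1 ok
  pos 6: w in {3}, choose 3; 1->3 ok
  pos 7: y in {0}, choose 0; 3->0 ok
  pos 8: x in {2}, choose 2; 0->2 ok
  pos 9: z in {1,4}, choose 4; 2->4 ok
  pos 10: z in {1,4}, choose 4; 4->4 ok
  pos 11: z in {1,4}, choose 4; 4->4 ok
  pos 12: z in {1,4}, choose 4; 4->4 ok
  pos 13: z in {1,4}, choose 4; 4->4 ok
  pos 14: z in {1,4}, choose 4; 4->4 ok
  pos 15: w in {3}, choose 3; 4->3 ok
  pos 16: y in {0}, choose 0; 3->0 ok
  pos 17: x in {2}, choose 2; 0->2 ok
  pos 18: z in {1,4}, choose 4; 2->4 ok
  pos 19: z in {1,4}, choose 4; 4->4 ok
  pos 20: w in {3}, choose 3; 4->3 ok
  pos 21: w in {3}, choose 3; 3->3 ok
  pos 22: y in {0}, choose 0; 3->0 ok
  pos 23: z in {1,4}, choose 1; 0->1 ok
  pos 24: y in {0}, choose 0; 1->0 ok
  pos 25: x in {2}, choose 2; 0->2 ok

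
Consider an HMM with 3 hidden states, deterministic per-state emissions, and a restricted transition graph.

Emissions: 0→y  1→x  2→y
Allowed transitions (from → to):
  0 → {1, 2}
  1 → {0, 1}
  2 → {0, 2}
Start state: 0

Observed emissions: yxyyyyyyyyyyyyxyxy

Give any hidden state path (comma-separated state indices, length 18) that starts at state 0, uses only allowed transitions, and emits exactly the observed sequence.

  [0] y  {0,2}  => 0  start
  [1] x  {1}  => 1  0->1 ok
  [2] y  {0,2}  => 0  1->0 ok
  [3] y  {0,2}  => 2  0->2 ok
  [4] y  {0,2}  => 2  2->2 ok
  [5] y  {0,2}  => 0  2->0 ok
  [6] y  {0,2}  => 2  0->2 ok
  [7] y  {0,2}  => 2  2->2 ok
  [8] y  {0,2}  => 2  2->2 ok
  [9] y  {0,2}  => 2  2->2 ok
  [10] y  {0,2}  => 0  2->0 ok
  [11] y  {0,2}  => 2  0->2 ok
  [12] y  {0,2}  => 2  2->2 ok
  [13] y  {0,2}  => 0  2->0 ok
  [14] x  {1}  => 1  0->1 ok
  [15] y  {0,2}  => 0  1->0 ok
  [16] x  {1}  => 1  0->1 ok
  [17] y  {0,2}  => 0  1->0 ok

0,1,0,2,2,0,2,2,2,2,0,2,2,0,1,0,1,0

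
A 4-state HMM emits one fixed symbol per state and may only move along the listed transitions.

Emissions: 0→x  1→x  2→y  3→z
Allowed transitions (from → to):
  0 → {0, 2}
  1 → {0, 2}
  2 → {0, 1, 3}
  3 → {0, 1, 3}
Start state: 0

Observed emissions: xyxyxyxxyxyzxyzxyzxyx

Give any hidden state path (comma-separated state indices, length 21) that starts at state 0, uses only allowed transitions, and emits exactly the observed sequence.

  pos 0: x in {0,1}, choose 0; start
  pos 1: y in {2}, choose 2; 0->2 ok
  pos 2: x in {0,1}, choose 0; 2->0 ok
  pos 3: y in {2}, choose 2; 0->2 ok
  pos 4: x in {0,1}, choose 0; 2->0 ok
  pos 5: y in {2}, choose 2; 0->2 ok
  pos 6: x in {0,1}, choose 1; 2->1 ok
  pos 7: x in {0,1}, choose 0; 1->0 ok
  pos 8: y in {2}, choose 2; 0->2 ok
  pos 9: x in {0,1}, choose 1; 2->1 ok
  pos 10: y in {2}, choose 2; 1->2 ok
  pos 11: z in {3}, choose 3; 2->3 ok
  pos 12: x in {0,1}, choose 0; 3->0 ok
  pos 13: y in {2}, choose 2; 0->2 ok
  pos 14: z in {3}, choose 3; 2->3 ok
  pos 15: x in {0,1}, choose 1; 3->1 ok
  pos 16: y in {2}, choose 2; 1->2 ok
  pos 17: z in {3}, choose 3; 2->3 ok
  pos 18: x in {0,1}, choose 0; 3->0 ok
  pos 19: y in {2}, choose 2; 0->2 ok
  pos 20: x in {0,1}, choose 0; 2->0 ok

0,2,0,2,0,2,1,0,2,1,2,3,0,2,3,1,2,3,0,2,0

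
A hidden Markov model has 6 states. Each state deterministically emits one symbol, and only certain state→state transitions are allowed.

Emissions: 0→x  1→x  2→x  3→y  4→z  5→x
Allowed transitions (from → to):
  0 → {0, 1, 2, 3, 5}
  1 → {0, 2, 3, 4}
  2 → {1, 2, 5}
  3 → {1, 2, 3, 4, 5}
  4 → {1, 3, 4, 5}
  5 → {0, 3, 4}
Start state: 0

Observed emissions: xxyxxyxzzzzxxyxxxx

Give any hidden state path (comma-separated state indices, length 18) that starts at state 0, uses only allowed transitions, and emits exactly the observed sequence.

0,0,3,5,0,3,5,4,4,4,4,1,0,3,2,2,2,5

  [0] x  {0,1,2,5}  => 0  start
  [1] x  {0,1,2,5}  => 0  0->0 ok
  [2] y  {3}  => 3  0->3 ok
  [3] x  {0,1,2,5}  => 5  3->5 ok
  [4] x  {0,1,2,5}  => 0  5->0 ok
  [5] y  {3}  => 3  0->3 ok
  [6] x  {0,1,2,5}  => 5  3->5 ok
  [7] z  {4}  => 4  5->4 ok
  [8] z  {4}  => 4  4->4 ok
  [9] z  {4}  => 4  4->4 ok
  [10] z  {4}  => 4  4->4 ok
  [11] x  {0,1,2,5}  => 1  4->1 ok
  [12] x  {0,1,2,5}  => 0  1->0 ok
  [13] y  {3}  => 3  0->3 ok
  [14] x  {0,1,2,5}  => 2  3->2 ok
  [15] x  {0,1,2,5}  => 2  2->2 ok
  [16] x  {0,1,2,5}  => 2  2->2 ok
  [17] x  {0,1,2,5}  => 5  2->5 ok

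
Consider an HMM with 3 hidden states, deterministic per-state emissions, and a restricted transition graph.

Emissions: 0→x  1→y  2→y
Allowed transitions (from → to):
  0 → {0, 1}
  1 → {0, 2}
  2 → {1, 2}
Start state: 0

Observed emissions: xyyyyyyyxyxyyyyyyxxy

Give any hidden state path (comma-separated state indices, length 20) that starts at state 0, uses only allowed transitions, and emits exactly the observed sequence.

  pos 0: x in {0}, choose 0; start
  pos 1: y in {1,2}, choose 1; 0->1 ok
  pos 2: y in {1,2}, choose 2; 1->2 ok
  pos 3: y in {1,2}, choose 1; 2->1 ok
  pos 4: y in {1,2}, choose 2; 1->2 ok
  pos 5: y in {1,2}, choose 1; 2->1 ok
  pos 6: y in {1,2}, choose 2; 1->2 ok
  pos 7: y in {1,2}, choose 1; 2->1 ok
  pos 8: x in {0}, choose 0; 1->0 ok
  pos 9: y in {1,2}, choose 1; 0->1 ok
  pos 10: x in {0}, choose 0; 1->0 ok
  pos 11: y in {1,2}, choose 1; 0->1 ok
  pos 12: y in {1,2}, choose 2; 1->2 ok
  pos 13: y in {1,2}, choose 2; 2->2 ok
  pos 14: y in {1,2}, choose 1; 2->1 ok
  pos 15: y in {1,2}, choose 2; 1->2 ok
  pos 16: y in {1,2}, choose 1; 2->1 ok
  pos 17: x in {0}, choose 0; 1->0 ok
  pos 18: x in {0}, choose 0; 0->0 ok
  pos 19: y in {1,2}, choose 1; 0->1 ok

0,1,2,1,2,1,2,1,0,1,0,1,2,2,1,2,1,0,0,1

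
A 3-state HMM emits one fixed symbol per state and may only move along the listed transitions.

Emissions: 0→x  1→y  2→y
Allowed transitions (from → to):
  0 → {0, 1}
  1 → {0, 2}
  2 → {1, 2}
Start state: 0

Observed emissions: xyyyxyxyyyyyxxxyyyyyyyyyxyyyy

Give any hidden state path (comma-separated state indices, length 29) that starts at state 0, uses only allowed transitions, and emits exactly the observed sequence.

0,1,2,1,0,1,0,1,2,2,2,1,0,0,0,1,2,2,2,1,2,2,2,1,0,1,2,2,2

  0: obs=x cand={0} pick 0 [start]
  1: obs=y cand={1,2} pick 1 [0->1 ok]
  2: obs=y cand={1,2} pick 2 [1->2 ok]
  3: obs=y cand={1,2} pick 1 [2->1 ok]
  4: obs=x cand={0} pick 0 [1->0 ok]
  5: obs=y cand={1,2} pick 1 [0->1 ok]
  6: obs=x cand={0} pick 0 [1->0 ok]
  7: obs=y cand={1,2} pick 1 [0->1 ok]
  8: obs=y cand={1,2} pick 2 [1->2 ok]
  9: obs=y cand={1,2} pick 2 [2->2 ok]
  10: obs=y cand={1,2} pick 2 [2->2 ok]
  11: obs=y cand={1,2} pick 1 [2->1 ok]
  12: obs=x cand={0} pick 0 [1->0 ok]
  13: obs=x cand={0} pick 0 [0->0 ok]
  14: obs=x cand={0} pick 0 [0->0 ok]
  15: obs=y cand={1,2} pick 1 [0->1 ok]
  16: obs=y cand={1,2} pick 2 [1->2 ok]
  17: obs=y cand={1,2} pick 2 [2->2 ok]
  18: obs=y cand={1,2} pick 2 [2->2 ok]
  19: obs=y cand={1,2} pick 1 [2->1 ok]
  20: obs=y cand={1,2} pick 2 [1->2 ok]
  21: obs=y cand={1,2} pick 2 [2->2 ok]
  22: obs=y cand={1,2} pick 2 [2->2 ok]
  23: obs=y cand={1,2} pick 1 [2->1 ok]
  24: obs=x cand={0} pick 0 [1->0 ok]
  25: obs=y cand={1,2} pick 1 [0->1 ok]
  26: obs=y cand={1,2} pick 2 [1->2 ok]
  27: obs=y cand={1,2} pick 2 [2->2 ok]
  28: obs=y cand={1,2} pick 2 [2->2 ok]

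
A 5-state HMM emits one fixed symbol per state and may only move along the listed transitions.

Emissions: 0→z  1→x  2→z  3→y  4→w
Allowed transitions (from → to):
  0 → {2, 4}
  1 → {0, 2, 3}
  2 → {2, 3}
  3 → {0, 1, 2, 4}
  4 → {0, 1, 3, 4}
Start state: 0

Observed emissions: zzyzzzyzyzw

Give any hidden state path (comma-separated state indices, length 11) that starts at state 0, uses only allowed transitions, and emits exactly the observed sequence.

0,2,3,2,2,2,3,2,3,0,4

  t0 'z' -> {0,2}, take 0 (start)
  t1 'z' -> {0,2}, take 2 (0->2 ok)
  t2 'y' -> {3}, take 3 (2->3 ok)
  t3 'z' -> {0,2}, take 2 (3->2 ok)
  t4 'z' -> {0,2}, take 2 (2->2 ok)
  t5 'z' -> {0,2}, take 2 (2->2 ok)
  t6 'y' -> {3}, take 3 (2->3 ok)
  t7 'z' -> {0,2}, take 2 (3->2 ok)
  t8 'y' -> {3}, take 3 (2->3 ok)
  t9 'z' -> {0,2}, take 0 (3->0 ok)
  t10 'w' -> {4}, take 4 (0->4 ok)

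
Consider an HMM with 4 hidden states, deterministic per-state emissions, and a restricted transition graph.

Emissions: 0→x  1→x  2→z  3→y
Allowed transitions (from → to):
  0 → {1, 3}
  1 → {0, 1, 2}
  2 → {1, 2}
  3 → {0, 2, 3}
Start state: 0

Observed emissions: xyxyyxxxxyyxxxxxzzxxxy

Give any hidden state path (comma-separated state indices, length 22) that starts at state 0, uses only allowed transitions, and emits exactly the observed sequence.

0,3,0,3,3,0,1,1,0,3,3,0,1,1,1,1,2,2,1,1,0,3

  pos 0: x in {0,1}, choose 0; start
  pos 1: y in {3}, choose 3; 0->3 ok
  pos 2: x in {0,1}, choose 0; 3->0 ok
  pos 3: y in {3}, choose 3; 0->3 ok
  pos 4: y in {3}, choose 3; 3->3 ok
  pos 5: x in {0,1}, choose 0; 3->0 ok
  pos 6: x in {0,1}, choose 1; 0->1 ok
  pos 7: x in {0,1}, choose 1; 1->1 ok
  pos 8: x in {0,1}, choose 0; 1->0 ok
  pos 9: y in {3}, choose 3; 0->3 ok
  pos 10: y in {3}, choose 3; 3->3 ok
  pos 11: x in {0,1}, choose 0; 3->0 ok
  pos 12: x in {0,1}, choose 1; 0->1 ok
  pos 13: x in {0,1}, choose 1; 1->1 ok
  pos 14: x in {0,1}, choose 1; 1->1 ok
  pos 15: x in {0,1}, choose 1; 1->1 ok
  pos 16: z in {2}, choose 2; 1->2 ok
  pos 17: z in {2}, choose 2; 2->2 ok
  pos 18: x in {0,1}, choose 1; 2->1 ok
  pos 19: x in {0,1}, choose 1; 1->1 ok
  pos 20: x in {0,1}, choose 0; 1->0 ok
  pos 21: y in {3}, choose 3; 0->3 ok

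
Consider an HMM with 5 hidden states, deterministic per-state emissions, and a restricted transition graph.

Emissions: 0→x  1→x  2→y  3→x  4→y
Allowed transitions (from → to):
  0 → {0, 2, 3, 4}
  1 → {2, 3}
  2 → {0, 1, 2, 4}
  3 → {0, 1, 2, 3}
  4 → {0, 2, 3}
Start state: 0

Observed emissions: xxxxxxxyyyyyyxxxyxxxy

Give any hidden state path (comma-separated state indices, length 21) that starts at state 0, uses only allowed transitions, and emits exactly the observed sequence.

  0: obs=x cand={0,1,3} pick 0 [start]
  1: obs=x cand={0,1,3} pick 3 [0->3 ok]
  2: obs=x cand={0,1,3} pick 3 [3->3 ok]
  3: obs=x cand={0,1,3} pick 1 [3->1 ok]
  4: obs=x cand={0,1,3} pick 3 [1->3 ok]
  5: obs=x cand={0,1,3} pick 3 [3->3 ok]
  6: obs=x cand={0,1,3} pick 1 [3->1 ok]
  7: obs=y cand={2,4} pick 2 [1->2 ok]
  8: obs=y cand={2,4} pick 2 [2->2 ok]
  9: obs=y cand={2,4} pick 4 [2->4 ok]
  10: obs=y cand={2,4} pick 2 [4->2 ok]
  11: obs=y cand={2,4} pick 2 [2->2 ok]
  12: obs=y cand={2,4} pick 4 [2->4 ok]
  13: obs=x cand={0,1,3} pick 0 [4->0 ok]
  14: obs=x cand={0,1,3} pick 3 [0->3 ok]
  15: obs=x cand={0,1,3} pick 1 [3->1 ok]
  16: obs=y cand={2,4} pick 2 [1->2 ok]
  17: obs=x cand={0,1,3} pick 1 [2->1 ok]
  18: obs=x cand={0,1,3} pick 3 [1->3 ok]
  19: obs=x cand={0,1,3} pick 3 [3->3 ok]
  20: obs=y cand={2,4} pick 2 [3->2 ok]

0,3,3,1,3,3,1,2,2,4,2,2,4,0,3,1,2,1,3,3,2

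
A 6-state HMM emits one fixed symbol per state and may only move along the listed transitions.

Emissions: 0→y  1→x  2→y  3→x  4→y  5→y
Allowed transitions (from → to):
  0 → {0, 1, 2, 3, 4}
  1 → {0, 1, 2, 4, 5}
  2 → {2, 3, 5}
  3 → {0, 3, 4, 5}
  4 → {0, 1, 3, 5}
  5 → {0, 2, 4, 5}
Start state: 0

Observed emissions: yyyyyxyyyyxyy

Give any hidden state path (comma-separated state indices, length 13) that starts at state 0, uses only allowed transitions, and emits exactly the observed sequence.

0,2,5,5,0,1,5,5,0,0,3,0,2

  0: obs=y cand={0,2,4,5} pick 0 [start]
  1: obs=y cand={0,2,4,5} pick 2 [0->2 ok]
  2: obs=y cand={0,2,4,5} pick 5 [2->5 ok]
  3: obs=y cand={0,2,4,5} pick 5 [5->5 ok]
  4: obs=y cand={0,2,4,5} pick 0 [5->0 ok]
  5: obs=x cand={1,3} pick 1 [0->1 ok]
  6: obs=y cand={0,2,4,5} pick 5 [1->5 ok]
  7: obs=y cand={0,2,4,5} pick 5 [5->5 ok]
  8: obs=y cand={0,2,4,5} pick 0 [5->0 ok]
  9: obs=y cand={0,2,4,5} pick 0 [0->0 ok]
  10: obs=x cand={1,3} pick 3 [0->3 ok]
  11: obs=y cand={0,2,4,5} pick 0 [3->0 ok]
  12: obs=y cand={0,2,4,5} pick 2 [0->2 ok]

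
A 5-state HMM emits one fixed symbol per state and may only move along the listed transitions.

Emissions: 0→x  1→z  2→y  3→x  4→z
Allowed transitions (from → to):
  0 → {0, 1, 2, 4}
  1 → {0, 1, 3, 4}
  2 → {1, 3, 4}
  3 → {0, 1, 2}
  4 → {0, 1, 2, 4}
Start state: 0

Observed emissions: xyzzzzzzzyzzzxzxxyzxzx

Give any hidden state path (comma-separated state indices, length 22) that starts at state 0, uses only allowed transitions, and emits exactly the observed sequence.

  t0 'x' -> {0,3}, take 0 (start)
  t1 'y' -> {2}, take 2 (0->2 ok)
  t2 'z' -> {1,4}, take 1 (2->1 ok)
  t3 'z' -> {1,4}, take 1 (1->1 ok)
  t4 'z' -> {1,4}, take 4 (1->4 ok)
  t5 'z' -> {1,4}, take 4 (4->4 ok)
  t6 'z' -> {1,4}, take 4 (4->4 ok)
  t7 'z' -> {1,4}, take 4 (4->4 ok)
  t8 'z' -> {1,4}, take 4 (4->4 ok)
  t9 'y' -> {2}, take 2 (4->2 ok)
  t10 'z' -> {1,4}, take 4 (2->4 ok)
  t11 'z' -> {1,4}, take 4 (4->4 ok)
  t12 'z' -> {1,4}, take 1 (4->1 ok)
  t13 'x' -> {0,3}, take 0 (1->0 ok)
  t14 'z' -> {1,4}, take 1 (0->1 ok)
  t15 'x' -> {0,3}, take 0 (1->0 ok)
  t16 'x' -> {0,3}, take 0 (0->0 ok)
  t17 'y' -> {2}, take 2 (0->2 ok)
  t18 'z' -> {1,4}, take 1 (2->1 ok)
  t19 'x' -> {0,3}, take 3 (1->3 ok)
  t20 'z' -> {1,4}, take 1 (3->1 ok)
  t21 'x' -> {0,3}, take 0 (1->0 ok)

0,2,1,1,4,4,4,4,4,2,4,4,1,0,1,0,0,2,1,3,1,0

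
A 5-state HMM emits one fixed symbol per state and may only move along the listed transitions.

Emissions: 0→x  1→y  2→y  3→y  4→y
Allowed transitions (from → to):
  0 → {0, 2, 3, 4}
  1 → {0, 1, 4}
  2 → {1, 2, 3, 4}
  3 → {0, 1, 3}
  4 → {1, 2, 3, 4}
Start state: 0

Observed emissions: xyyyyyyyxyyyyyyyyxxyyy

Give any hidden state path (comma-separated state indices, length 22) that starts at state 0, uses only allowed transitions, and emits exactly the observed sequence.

0,4,1,4,2,3,3,3,0,2,3,3,1,4,2,2,1,0,0,4,3,1

  [0] x  {0}  => 0  start
  [1] y  {1,2,3,4}  => 4  0->4 ok
  [2] y  {1,2,3,4}  => 1  4->1 ok
  [3] y  {1,2,3,4}  => 4  1->4 ok
  [4] y  {1,2,3,4}  => 2  4->2 ok
  [5] y  {1,2,3,4}  => 3  2->3 ok
  [6] y  {1,2,3,4}  => 3  3->3 ok
  [7] y  {1,2,3,4}  => 3  3->3 ok
  [8] x  {0}  => 0  3->0 ok
  [9] y  {1,2,3,4}  => 2  0->2 ok
  [10] y  {1,2,3,4}  => 3  2->3 ok
  [11] y  {1,2,3,4}  => 3  3->3 ok
  [12] y  {1,2,3,4}  => 1  3->1 ok
  [13] y  {1,2,3,4}  => 4  1->4 ok
  [14] y  {1,2,3,4}  => 2  4->2 ok
  [15] y  {1,2,3,4}  => 2  2->2 ok
  [16] y  {1,2,3,4}  => 1  2->1 ok
  [17] x  {0}  => 0  1->0 ok
  [18] x  {0}  => 0  0->0 ok
  [19] y  {1,2,3,4}  => 4  0->4 ok
  [20] y  {1,2,3,4}  => 3  4->3 ok
  [21] y  {1,2,3,4}  => 1  3->1 ok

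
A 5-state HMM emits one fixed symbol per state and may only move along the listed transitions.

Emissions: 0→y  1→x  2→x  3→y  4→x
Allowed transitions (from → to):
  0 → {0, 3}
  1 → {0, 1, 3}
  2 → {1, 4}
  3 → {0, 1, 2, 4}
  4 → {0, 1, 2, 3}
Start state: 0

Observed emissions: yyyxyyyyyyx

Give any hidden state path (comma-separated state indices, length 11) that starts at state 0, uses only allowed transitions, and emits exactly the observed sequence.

  [0] y  {0,3}  => 0  start
  [1] y  {0,3}  => 0  0->0 ok
  [2] y  {0,3}  => 3  0->3 ok
  [3] x  {1,2,4}  => 1  3->1 ok
  [4] y  {0,3}  => 3  1->3 ok
  [5] y  {0,3}  => 0  3->0 ok
  [6] y  {0,3}  => 3  0->3 ok
  [7] y  {0,3}  => 0  3->0 ok
  [8] y  {0,3}  => 0  0->0 ok
  [9] y  {0,3}  => 3  0->3 ok
  [10] x  {1,2,4}  => 2  3->2 ok

0,0,3,1,3,0,3,0,0,3,2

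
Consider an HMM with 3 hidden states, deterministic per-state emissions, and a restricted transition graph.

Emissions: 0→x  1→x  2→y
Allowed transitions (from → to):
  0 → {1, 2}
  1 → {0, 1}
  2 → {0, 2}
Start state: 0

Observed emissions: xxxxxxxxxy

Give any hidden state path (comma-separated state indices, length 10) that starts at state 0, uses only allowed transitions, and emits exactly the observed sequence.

0,1,1,1,0,1,0,1,0,2

  0: obs=x cand={0,1} pick 0 [start]
  1: obs=x cand={0,1} pick 1 [0->1 ok]
  2: obs=x cand={0,1} pick 1 [1->1 ok]
  3: obs=x cand={0,1} pick 1 [1->1 ok]
  4: obs=x cand={0,1} pick 0 [1->0 ok]
  5: obs=x cand={0,1} pick 1 [0->1 ok]
  6: obs=x cand={0,1} pick 0 [1->0 ok]
  7: obs=x cand={0,1} pick 1 [0->1 ok]
  8: obs=x cand={0,1} pick 0 [1->0 ok]
  9: obs=y cand={2} pick 2 [0->2 ok]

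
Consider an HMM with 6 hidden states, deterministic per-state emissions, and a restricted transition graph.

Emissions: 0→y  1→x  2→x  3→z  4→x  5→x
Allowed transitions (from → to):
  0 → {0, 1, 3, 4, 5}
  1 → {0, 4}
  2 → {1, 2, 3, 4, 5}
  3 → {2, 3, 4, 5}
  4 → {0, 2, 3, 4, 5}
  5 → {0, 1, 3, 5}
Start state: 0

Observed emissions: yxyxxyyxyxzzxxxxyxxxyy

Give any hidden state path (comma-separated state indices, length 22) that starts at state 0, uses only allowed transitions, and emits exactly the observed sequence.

  t0 'y' -> {0}, take 0 (start)
  t1 'x' -> {1,2,4,5}, take 1 (0->1 ok)
  t2 'y' -> {0}, take 0 (1->0 ok)
  t3 'x' -> {1,2,4,5}, take 4 (0->4 ok)
  t4 'x' -> {1,2,4,5}, take 4 (4->4 ok)
  t5 'y' -> {0}, take 0 (4->0 ok)
  t6 'y' -> {0}, take 0 (0->0 ok)
  t7 'x' -> {1,2,4,5}, take 5 (0->5 ok)
  t8 'y' -> {0}, take 0 (5->0 ok)
  t9 'x' -> {1,2,4,5}, take 5 (0->5 ok)
  t10 'z' -> {3}, take 3 (5->3 ok)
  t11 'z' -> {3}, take 3 (3->3 ok)
  t12 'x' -> {1,2,4,5}, take 4 (3->4 ok)
  t13 'x' -> {1,2,4,5}, take 2 (4->2 ok)
  t14 'x' -> {1,2,4,5}, take 5 (2->5 ok)
  t15 'x' -> {1,2,4,5}, take 5 (5->5 ok)
  t16 'y' -> {0}, take 0 (5->0 ok)
  t17 'x' -> {1,2,4,5}, take 5 (0->5 ok)
  t18 'x' -> {1,2,4,5}, take 5 (5->5 ok)
  t19 'x' -> {1,2,4,5}, take 1 (5->1 ok)
  t20 'y' -> {0}, take 0 (1->0 ok)
  t21 'y' -> {0}, take 0 (0->0 ok)

0,1,0,4,4,0,0,5,0,5,3,3,4,2,5,5,0,5,5,1,0,0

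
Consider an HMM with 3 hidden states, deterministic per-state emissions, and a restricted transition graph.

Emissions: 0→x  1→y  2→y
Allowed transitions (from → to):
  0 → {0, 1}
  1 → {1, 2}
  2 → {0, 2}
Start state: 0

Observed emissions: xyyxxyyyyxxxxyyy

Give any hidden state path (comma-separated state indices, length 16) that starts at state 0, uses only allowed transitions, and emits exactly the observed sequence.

  pos 0: x in {0}, choose 0; start
  pos 1: y in {1,2}, choose 1; 0->1 ok
  pos 2: y in {1,2}, choose 2; 1->2 ok
  pos 3: x in {0}, choose 0; 2->0 ok
  pos 4: x in {0}, choose 0; 0->0 ok
  pos 5: y in {1,2}, choose 1; 0->1 ok
  pos 6: y in {1,2}, choose 1; 1->1 ok
  pos 7: y in {1,2}, choose 1; 1->1 ok
  pos 8: y in {1,2}, choose 2; 1->2 ok
  pos 9: x in {0}, choose 0; 2->0 ok
  pos 10: x in {0}, choose 0; 0->0 ok
  pos 11: x in {0}, choose 0; 0->0 ok
  pos 12: x in {0}, choose 0; 0->0 ok
  pos 13: y in {1,2}, choose 1; 0->1 ok
  pos 14: y in {1,2}, choose 1; 1->1 ok
  pos 15: y in {1,2}, choose 1; 1->1 ok

0,1,2,0,0,1,1,1,2,0,0,0,0,1,1,1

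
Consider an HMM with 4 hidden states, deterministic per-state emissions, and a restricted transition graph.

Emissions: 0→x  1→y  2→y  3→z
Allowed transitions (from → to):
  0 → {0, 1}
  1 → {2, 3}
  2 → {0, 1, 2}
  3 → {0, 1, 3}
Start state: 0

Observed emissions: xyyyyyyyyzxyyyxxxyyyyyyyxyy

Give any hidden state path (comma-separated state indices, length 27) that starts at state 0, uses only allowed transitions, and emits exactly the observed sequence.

0,1,2,1,2,1,2,2,1,3,0,1,2,2,0,0,0,1,2,2,2,2,1,2,0,1,2

  t0 'x' -> {0}, take 0 (start)
  t1 'y' -> {1,2}, take 1 (0->1 ok)
  t2 'y' -> {1,2}, take 2 (1->2 ok)
  t3 'y' -> {1,2}, take 1 (2->1 ok)
  t4 'y' -> {1,2}, take 2 (1->2 ok)
  t5 'y' -> {1,2}, take 1 (2->1 ok)
  t6 'y' -> {1,2}, take 2 (1->2 ok)
  t7 'y' -> {1,2}, take 2 (2->2 ok)
  t8 'y' -> {1,2}, take 1 (2->1 ok)
  t9 'z' -> {3}, take 3 (1->3 ok)
  t10 'x' -> {0}, take 0 (3->0 ok)
  t11 'y' -> {1,2}, take 1 (0->1 ok)
  t12 'y' -> {1,2}, take 2 (1->2 ok)
  t13 'y' -> {1,2}, take 2 (2->2 ok)
  t14 'x' -> {0}, take 0 (2->0 ok)
  t15 'x' -> {0}, take 0 (0->0 ok)
  t16 'x' -> {0}, take 0 (0->0 ok)
  t17 'y' -> {1,2}, take 1 (0->1 ok)
  t18 'y' -> {1,2}, take 2 (1->2 ok)
  t19 'y' -> {1,2}, take 2 (2->2 ok)
  t20 'y' -> {1,2}, take 2 (2->2 ok)
  t21 'y' -> {1,2}, take 2 (2->2 ok)
  t22 'y' -> {1,2}, take 1 (2->1 ok)
  t23 'y' -> {1,2}, take 2 (1->2 ok)
  t24 'x' -> {0}, take 0 (2->0 ok)
  t25 'y' -> {1,2}, take 1 (0->1 ok)
  t26 'y' -> {1,2}, take 2 (1->2 ok)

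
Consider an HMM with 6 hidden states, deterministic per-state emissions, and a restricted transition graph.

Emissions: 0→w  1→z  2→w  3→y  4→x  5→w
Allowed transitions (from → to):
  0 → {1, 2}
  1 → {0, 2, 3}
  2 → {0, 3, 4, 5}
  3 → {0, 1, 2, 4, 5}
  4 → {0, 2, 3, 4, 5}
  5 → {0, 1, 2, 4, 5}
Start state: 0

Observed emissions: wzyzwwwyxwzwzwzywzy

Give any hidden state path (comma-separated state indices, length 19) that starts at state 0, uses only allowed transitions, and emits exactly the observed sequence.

0,1,3,1,2,0,2,3,4,0,1,0,1,0,1,3,0,1,3

  pos 0: w in {0,2,5}, choose 0; start
  pos 1: z in {1}, choose 1; 0->1 ok
  pos 2: y in {3}, choose 3; 1->3 ok
  pos 3: z in {1}, choose 1; 3->1 ok
  pos 4: w in {0,2,5}, choose 2; 1->2 ok
  pos 5: w in {0,2,5}, choose 0; 2->0 ok
  pos 6: w in {0,2,5}, choose 2; 0->2 ok
  pos 7: y in {3}, choose 3; 2->3 ok
  pos 8: x in {4}, choose 4; 3->4 ok
  pos 9: w in {0,2,5}, choose 0; 4->0 ok
  pos 10: z in {1}, choose 1; 0->1 ok
  pos 11: w in {0,2,5}, choose 0; 1->0 ok
  pos 12: z in {1}, choose 1; 0->1 ok
  pos 13: w in {0,2,5}, choose 0; 1->0 ok
  pos 14: z in {1}, choose 1; 0->1 ok
  pos 15: y in {3}, choose 3; 1->3 ok
  pos 16: w in {0,2,5}, choose 0; 3->0 ok
  pos 17: z in {1}, choose 1; 0->1 ok
  pos 18: y in {3}, choose 3; 1->3 ok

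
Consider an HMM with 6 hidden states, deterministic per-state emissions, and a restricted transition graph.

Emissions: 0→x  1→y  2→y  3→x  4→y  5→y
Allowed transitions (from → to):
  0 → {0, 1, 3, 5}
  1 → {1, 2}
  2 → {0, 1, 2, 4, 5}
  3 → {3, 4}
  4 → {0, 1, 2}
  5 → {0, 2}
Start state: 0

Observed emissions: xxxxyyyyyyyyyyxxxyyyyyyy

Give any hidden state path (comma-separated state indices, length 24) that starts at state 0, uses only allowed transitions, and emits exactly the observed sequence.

0,0,3,3,4,2,4,1,2,1,2,4,2,4,0,0,0,1,2,5,2,5,2,1

  0: obs=x cand={0,3} pick 0 [start]
  1: obs=x cand={0,3} pick 0 [0->0 ok]
  2: obs=x cand={0,3} pick 3 [0->3 ok]
  3: obs=x cand={0,3} pick 3 [3->3 ok]
  4: obs=y cand={1,2,4,5} pick 4 [3->4 ok]
  5: obs=y cand={1,2,4,5} pick 2 [4->2 ok]
  6: obs=y cand={1,2,4,5} pick 4 [2->4 ok]
  7: obs=y cand={1,2,4,5} pick 1 [4->1 ok]
  8: obs=y cand={1,2,4,5} pick 2 [1->2 ok]
  9: obs=y cand={1,2,4,5} pick 1 [2->1 ok]
  10: obs=y cand={1,2,4,5} pick 2 [1->2 ok]
  11: obs=y cand={1,2,4,5} pick 4 [2->4 ok]
  12: obs=y cand={1,2,4,5} pick 2 [4->2 ok]
  13: obs=y cand={1,2,4,5} pick 4 [2->4 ok]
  14: obs=x cand={0,3} pick 0 [4->0 ok]
  15: obs=x cand={0,3} pick 0 [0->0 ok]
  16: obs=x cand={0,3} pick 0 [0->0 ok]
  17: obs=y cand={1,2,4,5} pick 1 [0->1 ok]
  18: obs=y cand={1,2,4,5} pick 2 [1->2 ok]
  19: obs=y cand={1,2,4,5} pick 5 [2->5 ok]
  20: obs=y cand={1,2,4,5} pick 2 [5->2 ok]
  21: obs=y cand={1,2,4,5} pick 5 [2->5 ok]
  22: obs=y cand={1,2,4,5} pick 2 [5->2 ok]
  23: obs=y cand={1,2,4,5} pick 1 [2->1 ok]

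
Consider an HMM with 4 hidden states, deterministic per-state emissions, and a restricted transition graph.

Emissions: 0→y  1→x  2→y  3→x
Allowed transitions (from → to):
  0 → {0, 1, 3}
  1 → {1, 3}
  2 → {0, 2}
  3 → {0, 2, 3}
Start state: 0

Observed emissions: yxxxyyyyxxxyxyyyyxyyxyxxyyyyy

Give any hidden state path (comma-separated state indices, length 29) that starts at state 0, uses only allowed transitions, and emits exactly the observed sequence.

  t0 'y' -> {0,2}, take 0 (start)
  t1 'x' -> {1,3}, take 1 (0->1 ok)
  t2 'x' -> {1,3}, take 1 (1->1 ok)
  t3 'x' -> {1,3}, take 3 (1->3 ok)
  t4 'y' -> {0,2}, take 2 (3->2 ok)
  t5 'y' -> {0,2}, take 2 (2->2 ok)
  t6 'y' -> {0,2}, take 2 (2->2 ok)
  t7 'y' -> {0,2}, take 0 (2->0 ok)
  t8 'x' -> {1,3}, take 1 (0->1 ok)
  t9 'x' -> {1,3}, take 1 (1->1 ok)
  t10 'x' -> {1,3}, take 3 (1->3 ok)
  t11 'y' -> {0,2}, take 0 (3->0 ok)
  t12 'x' -> {1,3}, take 3 (0->3 ok)
  t13 'y' -> {0,2}, take 2 (3->2 ok)
  t14 'y' -> {0,2}, take 0 (2->0 ok)
  t15 'y' -> {0,2}, take 0 (0->0 ok)
  t16 'y' -> {0,2}, take 0 (0->0 ok)
  t17 'x' -> {1,3}, take 3 (0->3 ok)
  t18 'y' -> {0,2}, take 2 (3->2 ok)
  t19 'y' -> {0,2}, take 0 (2->0 ok)
  t20 'x' -> {1,3}, take 3 (0->3 ok)
  t21 'y' -> {0,2}, take 0 (3->0 ok)
  t22 'x' -> {1,3}, take 1 (0->1 ok)
  t23 'x' -> {1,3}, take 3 (1->3 ok)
  t24 'y' -> {0,2}, take 2 (3->2 ok)
  t25 'y' -> {0,2}, take 2 (2->2 ok)
  t26 'y' -> {0,2}, take 2 (2->2 ok)
  t27 'y' -> {0,2}, take 0 (2->0 ok)
  t28 'y' -> {0,2}, take 0 (0->0 ok)

0,1,1,3,2,2,2,0,1,1,3,0,3,2,0,0,0,3,2,0,3,0,1,3,2,2,2,0,0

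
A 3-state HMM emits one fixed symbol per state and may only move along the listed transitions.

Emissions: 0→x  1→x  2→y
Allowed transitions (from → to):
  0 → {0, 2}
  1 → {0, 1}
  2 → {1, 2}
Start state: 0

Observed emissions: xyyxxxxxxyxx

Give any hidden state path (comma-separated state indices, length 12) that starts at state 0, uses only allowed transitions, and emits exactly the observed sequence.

0,2,2,1,1,1,0,0,0,2,1,1

  [0] x  {0,1}  => 0  start
  [1] y  {2}  => 2  0->2 ok
  [2] y  {2}  => 2  2->2 ok
  [3] x  {0,1}  => 1  2->1 ok
  [4] x  {0,1}  => 1  1->1 ok
  [5] x  {0,1}  => 1  1->1 ok
  [6] x  {0,1}  => 0  1->0 ok
  [7] x  {0,1}  => 0  0->0 ok
  [8] x  {0,1}  => 0  0->0 ok
  [9] y  {2}  => 2  0->2 ok
  [10] x  {0,1}  => 1  2->1 ok
  [11] x  {0,1}  => 1  1->1 ok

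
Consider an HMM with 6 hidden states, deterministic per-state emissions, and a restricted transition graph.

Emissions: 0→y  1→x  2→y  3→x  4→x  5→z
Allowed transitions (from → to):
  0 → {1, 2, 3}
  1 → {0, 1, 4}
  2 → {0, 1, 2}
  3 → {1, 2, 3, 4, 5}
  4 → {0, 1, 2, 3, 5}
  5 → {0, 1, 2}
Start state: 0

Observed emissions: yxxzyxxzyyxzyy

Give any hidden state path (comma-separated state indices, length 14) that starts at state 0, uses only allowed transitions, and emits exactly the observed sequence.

0,3,4,5,2,1,4,5,2,0,3,5,0,2

  t0 'y' -> {0,2}, take 0 (start)
  t1 'x' -> {1,3,4}, take 3 (0->3 ok)
  t2 'x' -> {1,3,4}, take 4 (3->4 ok)
  t3 'z' -> {5}, take 5 (4->5 ok)
  t4 'y' -> {0,2}, take 2 (5->2 ok)
  t5 'x' -> {1,3,4}, take 1 (2->1 ok)
  t6 'x' -> {1,3,4}, take 4 (1->4 ok)
  t7 'z' -> {5}, take 5 (4->5 ok)
  t8 'y' -> {0,2}, take 2 (5->2 ok)
  t9 'y' -> {0,2}, take 0 (2->0 ok)
  t10 'x' -> {1,3,4}, take 3 (0->3 ok)
  t11 'z' -> {5}, take 5 (3->5 ok)
  t12 'y' -> {0,2}, take 0 (5->0 ok)
  t13 'y' -> {0,2}, take 2 (0->2 ok)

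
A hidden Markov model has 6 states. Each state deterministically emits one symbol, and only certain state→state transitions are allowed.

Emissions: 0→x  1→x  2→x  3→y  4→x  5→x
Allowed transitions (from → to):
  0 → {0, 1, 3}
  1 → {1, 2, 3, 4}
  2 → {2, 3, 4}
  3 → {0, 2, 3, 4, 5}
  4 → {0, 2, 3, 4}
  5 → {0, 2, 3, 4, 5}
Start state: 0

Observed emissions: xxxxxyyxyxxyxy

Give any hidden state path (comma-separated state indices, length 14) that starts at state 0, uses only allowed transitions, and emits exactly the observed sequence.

  0: obs=x cand={0,1,2,4,5} pick 0 [start]
  1: obs=x cand={0,1,2,4,5} pick 0 [0->0 ok]
  2: obs=x cand={0,1,2,4,5} pick 0 [0->0 ok]
  3: obs=x cand={0,1,2,4,5} pick 0 [0->0 ok]
  4: obs=x cand={0,1,2,4,5} pick 1 [0->1 ok]
  5: obs=y cand={3} pick 3 [1->3 ok]
  6: obs=y cand={3} pick 3 [3->3 ok]
  7: obs=x cand={0,1,2,4,5} pick 0 [3->0 ok]
  8: obs=y cand={3} pick 3 [0->3 ok]
  9: obs=x cand={0,1,2,4,5} pick 5 [3->5 ok]
  10: obs=x cand={0,1,2,4,5} pick 5 [5->5 ok]
  11: obs=y cand={3} pick 3 [5->3 ok]
  12: obs=x cand={0,1,2,4,5} pick 5 [3->5 ok]
  13: obs=y cand={3} pick 3 [5->3 ok]

0,0,0,0,1,3,3,0,3,5,5,3,5,3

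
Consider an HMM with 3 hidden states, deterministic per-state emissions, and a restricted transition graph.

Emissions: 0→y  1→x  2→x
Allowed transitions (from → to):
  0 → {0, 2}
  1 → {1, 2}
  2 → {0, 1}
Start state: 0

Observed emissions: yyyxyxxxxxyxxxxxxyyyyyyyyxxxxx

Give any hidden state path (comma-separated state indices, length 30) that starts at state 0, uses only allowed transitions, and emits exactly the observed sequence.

0,0,0,2,0,2,1,1,1,2,0,2,1,1,1,1,2,0,0,0,0,0,0,0,0,2,1,1,1,2

  0: obs=y cand={0} pick 0 [start]
  1: obs=y cand={0} pick 0 [0->0 ok]
  2: obs=y cand={0} pick 0 [0->0 ok]
  3: obs=x cand={1,2} pick 2 [0->2 ok]
  4: obs=y cand={0} pick 0 [2->0 ok]
  5: obs=x cand={1,2} pick 2 [0->2 ok]
  6: obs=x cand={1,2} pick 1 [2->1 ok]
  7: obs=x cand={1,2} pick 1 [1->1 ok]
  8: obs=x cand={1,2} pick 1 [1->1 ok]
  9: obs=x cand={1,2} pick 2 [1->2 ok]
  10: obs=y cand={0} pick 0 [2->0 ok]
  11: obs=x cand={1,2} pick 2 [0->2 ok]
  12: obs=x cand={1,2} pick 1 [2->1 ok]
  13: obs=x cand={1,2} pick 1 [1->1 ok]
  14: obs=x cand={1,2} pick 1 [1->1 ok]
  15: obs=x cand={1,2} pick 1 [1->1 ok]
  16: obs=x cand={1,2} pick 2 [1->2 ok]
  17: obs=y cand={0} pick 0 [2->0 ok]
  18: obs=y cand={0} pick 0 [0->0 ok]
  19: obs=y cand={0} pick 0 [0->0 ok]
  20: obs=y cand={0} pick 0 [0->0 ok]
  21: obs=y cand={0} pick 0 [0->0 ok]
  22: obs=y cand={0} pick 0 [0->0 ok]
  23: obs=y cand={0} pick 0 [0->0 ok]
  24: obs=y cand={0} pick 0 [0->0 ok]
  25: obs=x cand={1,2} pick 2 [0->2 ok]
  26: obs=x cand={1,2} pick 1 [2->1 ok]
  27: obs=x cand={1,2} pick 1 [1->1 ok]
  28: obs=x cand={1,2} pick 1 [1->1 ok]
  29: obs=x cand={1,2} pick 2 [1->2 ok]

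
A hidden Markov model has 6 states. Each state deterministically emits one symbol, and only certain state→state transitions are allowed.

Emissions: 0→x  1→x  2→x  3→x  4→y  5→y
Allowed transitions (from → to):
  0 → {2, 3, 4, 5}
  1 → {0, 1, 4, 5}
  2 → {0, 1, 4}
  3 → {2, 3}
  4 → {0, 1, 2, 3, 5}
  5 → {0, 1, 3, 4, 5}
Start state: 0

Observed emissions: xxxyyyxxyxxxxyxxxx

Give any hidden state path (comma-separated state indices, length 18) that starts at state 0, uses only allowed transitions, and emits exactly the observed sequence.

  t0 'x' -> {0,1,2,3}, take 0 (start)
  t1 'x' -> {0,1,2,3}, take 2 (0->2 ok)
  t2 'x' -> {0,1,2,3}, take 0 (2->0 ok)
  t3 'y' -> {4,5}, take 4 (0->4 ok)
  t4 'y' -> {4,5}, take 5 (4->5 ok)
  t5 'y' -> {4,5}, take 4 (5->4 ok)
  t6 'x' -> {0,1,2,3}, take 0 (4->0 ok)
  t7 'x' -> {0,1,2,3}, take 2 (0->2 ok)
  t8 'y' -> {4,5}, take 4 (2->4 ok)
  t9 'x' -> {0,1,2,3}, take 0 (4->0 ok)
  t10 'x' -> {0,1,2,3}, take 2 (0->2 ok)
  t11 'x' -> {0,1,2,3}, take 1 (2->1 ok)
  t12 'x' -> {0,1,2,3}, take 0 (1->0 ok)
  t13 'y' -> {4,5}, take 4 (0->4 ok)
  t14 'x' -> {0,1,2,3}, take 0 (4->0 ok)
  t15 'x' -> {0,1,2,3}, take 3 (0->3 ok)
  t16 'x' -> {0,1,2,3}, take 3 (3->3 ok)
  t17 'x' -> {0,1,2,3}, take 2 (3->2 ok)

0,2,0,4,5,4,0,2,4,0,2,1,0,4,0,3,3,2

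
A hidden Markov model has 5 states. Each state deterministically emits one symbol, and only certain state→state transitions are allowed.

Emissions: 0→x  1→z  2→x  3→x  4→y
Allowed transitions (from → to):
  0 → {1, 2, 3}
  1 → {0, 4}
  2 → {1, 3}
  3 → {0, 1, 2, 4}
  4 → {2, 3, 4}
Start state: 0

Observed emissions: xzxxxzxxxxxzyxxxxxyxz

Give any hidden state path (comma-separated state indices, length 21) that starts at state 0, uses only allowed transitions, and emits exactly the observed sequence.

0,1,0,2,3,1,0,3,0,3,2,1,4,2,3,0,2,3,4,3,1

  pos 0: x in {0,2,3}, choose 0; start
  pos 1: z in {1}, choose 1; 0->1 ok
  pos 2: x in {0,2,3}, choose 0; 1->0 ok
  pos 3: x in {0,2,3}, choose 2; 0->2 ok
  pos 4: x in {0,2,3}, choose 3; 2->3 ok
  pos 5: z in {1}, choose 1; 3->1 ok
  pos 6: x in {0,2,3}, choose 0; 1->0 ok
  pos 7: x in {0,2,3}, choose 3; 0->3 ok
  pos 8: x in {0,2,3}, choose 0; 3->0 ok
  pos 9: x in {0,2,3}, choose 3; 0->3 ok
  pos 10: x in {0,2,3}, choose 2; 3->2 ok
  pos 11: z in {1}, choose 1; 2->1 ok
  pos 12: y in {4}, choose 4; 1->4 ok
  pos 13: x in {0,2,3}, choose 2; 4->2 ok
  pos 14: x in {0,2,3}, choose 3; 2->3 ok
  pos 15: x in {0,2,3}, choose 0; 3->0 ok
  pos 16: x in {0,2,3}, choose 2; 0->2 ok
  pos 17: x in {0,2,3}, choose 3; 2->3 ok
  pos 18: y in {4}, choose 4; 3->4 ok
  pos 19: x in {0,2,3}, choose 3; 4->3 ok
  pos 20: z in {1}, choose 1; 3->1 ok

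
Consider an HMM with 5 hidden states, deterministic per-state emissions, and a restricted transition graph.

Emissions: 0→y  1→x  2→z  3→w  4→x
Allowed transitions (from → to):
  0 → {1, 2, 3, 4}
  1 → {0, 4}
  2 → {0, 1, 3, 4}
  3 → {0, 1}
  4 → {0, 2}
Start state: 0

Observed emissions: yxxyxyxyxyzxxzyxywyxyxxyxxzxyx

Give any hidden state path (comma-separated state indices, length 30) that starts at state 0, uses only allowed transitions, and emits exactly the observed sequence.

0,1,4,0,4,0,1,0,1,0,2,1,4,2,0,4,0,3,0,4,0,1,4,0,1,4,2,1,0,1

  0: obs=y cand={0} pick 0 [start]
  1: obs=x cand={1,4} pick 1 [0->1 ok]
  2: obs=x cand={1,4} pick 4 [1->4 ok]
  3: obs=y cand={0} pick 0 [4->0 ok]
  4: obs=x cand={1,4} pick 4 [0->4 ok]
  5: obs=y cand={0} pick 0 [4->0 ok]
  6: obs=x cand={1,4} pick 1 [0->1 ok]
  7: obs=y cand={0} pick 0 [1->0 ok]
  8: obs=x cand={1,4} pick 1 [0->1 ok]
  9: obs=y cand={0} pick 0 [1->0 ok]
  10: obs=z cand={2} pick 2 [0->2 ok]
  11: obs=x cand={1,4} pick 1 [2->1 ok]
  12: obs=x cand={1,4} pick 4 [1->4 ok]
  13: obs=z cand={2} pick 2 [4->2 ok]
  14: obs=y cand={0} pick 0 [2->0 ok]
  15: obs=x cand={1,4} pick 4 [0->4 ok]
  16: obs=y cand={0} pick 0 [4->0 ok]
  17: obs=w cand={3} pick 3 [0->3 ok]
  18: obs=y cand={0} pick 0 [3->0 ok]
  19: obs=x cand={1,4} pick 4 [0->4 ok]
  20: obs=y cand={0} pick 0 [4->0 ok]
  21: obs=x cand={1,4} pick 1 [0->1 ok]
  22: obs=x cand={1,4} pick 4 [1->4 ok]
  23: obs=y cand={0} pick 0 [4->0 ok]
  24: obs=x cand={1,4} pick 1 [0->1 ok]
  25: obs=x cand={1,4} pick 4 [1->4 ok]
  26: obs=z cand={2} pick 2 [4->2 ok]
  27: obs=x cand={1,4} pick 1 [2->1 ok]
  28: obs=y cand={0} pick 0 [1->0 ok]
  29: obs=x cand={1,4} pick 1 [0->1 ok]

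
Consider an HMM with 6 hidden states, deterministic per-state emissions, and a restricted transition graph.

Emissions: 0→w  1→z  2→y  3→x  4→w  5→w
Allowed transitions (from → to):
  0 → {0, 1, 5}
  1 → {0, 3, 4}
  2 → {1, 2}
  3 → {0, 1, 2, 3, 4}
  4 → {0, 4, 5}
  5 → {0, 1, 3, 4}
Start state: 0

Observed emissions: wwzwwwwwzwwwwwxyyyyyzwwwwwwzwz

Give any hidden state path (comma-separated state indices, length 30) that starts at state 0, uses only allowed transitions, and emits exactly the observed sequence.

  0: obs=w cand={0,4,5} pick 0 [start]
  1: obs=w cand={0,4,5} pick 5 [0->5 ok]
  2: obs=z cand={1} pick 1 [5->1 ok]
  3: obs=w cand={0,4,5} pick 4 [1->4 ok]
  4: obs=w cand={0,4,5} pick 0 [4->0 ok]
  5: obs=w cand={0,4,5} pick 5 [0->5 ok]
  6: obs=w cand={0,4,5} pick 0 [5->0 ok]
  7: obs=w cand={0,4,5} pick 5 [0->5 ok]
  8: obs=z cand={1} pick 1 [5->1 ok]
  9: obs=w cand={0,4,5} pick 4 [1->4 ok]
  10: obs=w cand={0,4,5} pick 4 [4->4 ok]
  11: obs=w cand={0,4,5} pick 4 [4->4 ok]
  12: obs=w cand={0,4,5} pick 0 [4->0 ok]
  13: obs=w cand={0,4,5} pick 5 [0->5 ok]
  14: obs=x cand={3} pick 3 [5->3 ok]
  15: obs=y cand={2} pick 2 [3->2 ok]
  16: obs=y cand={2} pick 2 [2->2 ok]
  17: obs=y cand={2} pick 2 [2->2 ok]
  18: obs=y cand={2} pick 2 [2->2 ok]
  19: obs=y cand={2} pick 2 [2->2 ok]
  20: obs=z cand={1} pick 1 [2->1 ok]
  21: obs=w cand={0,4,5} pick 0 [1->0 ok]
  22: obs=w cand={0,4,5} pick 0 [0->0 ok]
  23: obs=w cand={0,4,5} pick 5 [0->5 ok]
  24: obs=w cand={0,4,5} pick 0 [5->0 ok]
  25: obs=w cand={0,4,5} pick 0 [0->0 ok]
  26: obs=w cand={0,4,5} pick 0 [0->0 ok]
  27: obs=z cand={1} pick 1 [0->1 ok]
  28: obs=w cand={0,4,5} pick 0 [1->0 ok]
  29: obs=z cand={1} pick 1 [0->1 ok]

0,5,1,4,0,5,0,5,1,4,4,4,0,5,3,2,2,2,2,2,1,0,0,5,0,0,0,1,0,1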